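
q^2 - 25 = (q - 5)*(q + 5)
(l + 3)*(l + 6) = l^2 + 9*l + 18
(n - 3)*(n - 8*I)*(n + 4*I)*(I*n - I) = I*n^4 + 4*n^3 - 4*I*n^3 - 16*n^2 + 35*I*n^2 + 12*n - 128*I*n + 96*I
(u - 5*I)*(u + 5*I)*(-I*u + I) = -I*u^3 + I*u^2 - 25*I*u + 25*I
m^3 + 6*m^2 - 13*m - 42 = (m - 3)*(m + 2)*(m + 7)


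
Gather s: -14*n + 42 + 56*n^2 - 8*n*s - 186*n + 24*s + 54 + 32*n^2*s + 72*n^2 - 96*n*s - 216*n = 128*n^2 - 416*n + s*(32*n^2 - 104*n + 24) + 96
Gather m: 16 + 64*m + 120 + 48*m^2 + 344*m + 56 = 48*m^2 + 408*m + 192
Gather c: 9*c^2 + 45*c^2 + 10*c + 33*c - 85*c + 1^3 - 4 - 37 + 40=54*c^2 - 42*c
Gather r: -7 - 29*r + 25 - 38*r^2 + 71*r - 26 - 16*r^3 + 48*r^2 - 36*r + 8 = -16*r^3 + 10*r^2 + 6*r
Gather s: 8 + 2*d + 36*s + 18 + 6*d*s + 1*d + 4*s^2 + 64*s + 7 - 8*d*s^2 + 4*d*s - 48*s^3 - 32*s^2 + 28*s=3*d - 48*s^3 + s^2*(-8*d - 28) + s*(10*d + 128) + 33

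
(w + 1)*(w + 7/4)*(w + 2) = w^3 + 19*w^2/4 + 29*w/4 + 7/2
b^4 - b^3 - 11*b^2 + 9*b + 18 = (b - 3)*(b - 2)*(b + 1)*(b + 3)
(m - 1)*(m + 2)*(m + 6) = m^3 + 7*m^2 + 4*m - 12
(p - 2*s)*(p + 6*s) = p^2 + 4*p*s - 12*s^2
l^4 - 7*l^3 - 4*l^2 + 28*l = l*(l - 7)*(l - 2)*(l + 2)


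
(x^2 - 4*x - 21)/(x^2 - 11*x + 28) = (x + 3)/(x - 4)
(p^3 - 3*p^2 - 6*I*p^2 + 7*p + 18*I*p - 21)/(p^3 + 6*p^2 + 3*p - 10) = (p^3 + p^2*(-3 - 6*I) + p*(7 + 18*I) - 21)/(p^3 + 6*p^2 + 3*p - 10)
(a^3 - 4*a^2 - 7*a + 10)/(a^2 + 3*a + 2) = (a^2 - 6*a + 5)/(a + 1)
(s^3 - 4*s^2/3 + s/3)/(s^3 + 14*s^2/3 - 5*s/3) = (s - 1)/(s + 5)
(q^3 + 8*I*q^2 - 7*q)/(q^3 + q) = (q + 7*I)/(q - I)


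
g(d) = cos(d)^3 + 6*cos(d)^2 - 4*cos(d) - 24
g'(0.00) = 0.00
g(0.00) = -21.00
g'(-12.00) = -4.43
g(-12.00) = -22.50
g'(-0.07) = 0.77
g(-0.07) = -21.03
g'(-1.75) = -5.95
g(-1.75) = -23.10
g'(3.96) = -7.88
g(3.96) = -18.78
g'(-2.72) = -5.10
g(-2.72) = -16.11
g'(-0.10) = 1.09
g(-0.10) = -21.05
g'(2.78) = 4.46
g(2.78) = -15.83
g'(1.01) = -2.74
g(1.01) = -24.28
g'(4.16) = -8.06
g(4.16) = -20.39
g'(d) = -3*sin(d)*cos(d)^2 - 12*sin(d)*cos(d) + 4*sin(d)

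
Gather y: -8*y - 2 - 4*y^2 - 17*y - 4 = -4*y^2 - 25*y - 6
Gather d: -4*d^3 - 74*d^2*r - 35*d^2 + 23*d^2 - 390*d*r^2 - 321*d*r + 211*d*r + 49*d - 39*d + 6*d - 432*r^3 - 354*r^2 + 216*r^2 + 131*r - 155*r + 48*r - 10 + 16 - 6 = -4*d^3 + d^2*(-74*r - 12) + d*(-390*r^2 - 110*r + 16) - 432*r^3 - 138*r^2 + 24*r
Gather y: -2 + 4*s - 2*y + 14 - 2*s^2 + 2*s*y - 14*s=-2*s^2 - 10*s + y*(2*s - 2) + 12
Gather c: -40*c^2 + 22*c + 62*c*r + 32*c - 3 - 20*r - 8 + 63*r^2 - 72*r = -40*c^2 + c*(62*r + 54) + 63*r^2 - 92*r - 11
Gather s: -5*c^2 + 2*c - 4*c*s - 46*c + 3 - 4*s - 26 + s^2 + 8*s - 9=-5*c^2 - 44*c + s^2 + s*(4 - 4*c) - 32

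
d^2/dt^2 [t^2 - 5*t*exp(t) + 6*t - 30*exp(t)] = -5*t*exp(t) - 40*exp(t) + 2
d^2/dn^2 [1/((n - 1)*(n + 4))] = 2*((n - 1)^2 + (n - 1)*(n + 4) + (n + 4)^2)/((n - 1)^3*(n + 4)^3)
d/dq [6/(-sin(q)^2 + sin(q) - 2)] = 6*(2*sin(q) - 1)*cos(q)/(sin(q)^2 - sin(q) + 2)^2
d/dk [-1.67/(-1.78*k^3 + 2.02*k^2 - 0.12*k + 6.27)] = (-8.9178*k^2 + 6.7468*k - 0.2004)/(1.78*k^3 - 2.02*k^2 + 0.12*k - 6.27)^2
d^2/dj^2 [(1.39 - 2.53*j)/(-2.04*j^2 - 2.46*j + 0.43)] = ((2.53*j - 1.39)*(4.08*j + 2.46)*(8.16*j + 4.92) - (30.9672*j + 6.7764)*(2.04*j^2 + 2.46*j - 0.43))/(2.04*j^2 + 2.46*j - 0.43)^3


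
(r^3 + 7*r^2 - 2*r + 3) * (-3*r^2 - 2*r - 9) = -3*r^5 - 23*r^4 - 17*r^3 - 68*r^2 + 12*r - 27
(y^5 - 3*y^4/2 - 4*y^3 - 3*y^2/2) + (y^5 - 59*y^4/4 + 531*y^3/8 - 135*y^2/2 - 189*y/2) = 2*y^5 - 65*y^4/4 + 499*y^3/8 - 69*y^2 - 189*y/2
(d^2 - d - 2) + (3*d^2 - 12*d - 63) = 4*d^2 - 13*d - 65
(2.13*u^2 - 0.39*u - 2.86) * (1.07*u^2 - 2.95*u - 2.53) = 2.2791*u^4 - 6.7008*u^3 - 7.2986*u^2 + 9.4237*u + 7.2358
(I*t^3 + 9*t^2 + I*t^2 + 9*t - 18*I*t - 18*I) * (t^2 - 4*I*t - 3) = I*t^5 + 13*t^4 + I*t^4 + 13*t^3 - 57*I*t^3 - 99*t^2 - 57*I*t^2 - 99*t + 54*I*t + 54*I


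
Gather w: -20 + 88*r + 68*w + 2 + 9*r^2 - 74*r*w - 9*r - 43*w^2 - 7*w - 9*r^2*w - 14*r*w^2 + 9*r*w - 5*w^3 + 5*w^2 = 9*r^2 + 79*r - 5*w^3 + w^2*(-14*r - 38) + w*(-9*r^2 - 65*r + 61) - 18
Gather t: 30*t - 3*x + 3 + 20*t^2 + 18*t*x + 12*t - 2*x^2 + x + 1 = 20*t^2 + t*(18*x + 42) - 2*x^2 - 2*x + 4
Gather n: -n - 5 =-n - 5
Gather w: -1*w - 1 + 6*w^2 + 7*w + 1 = 6*w^2 + 6*w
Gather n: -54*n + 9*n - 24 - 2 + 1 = -45*n - 25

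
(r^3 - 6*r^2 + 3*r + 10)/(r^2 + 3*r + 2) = (r^2 - 7*r + 10)/(r + 2)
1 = 1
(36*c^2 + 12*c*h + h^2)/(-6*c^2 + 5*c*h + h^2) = (-6*c - h)/(c - h)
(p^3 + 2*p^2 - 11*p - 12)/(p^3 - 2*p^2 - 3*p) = (p + 4)/p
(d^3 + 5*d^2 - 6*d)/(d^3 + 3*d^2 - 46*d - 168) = d*(d - 1)/(d^2 - 3*d - 28)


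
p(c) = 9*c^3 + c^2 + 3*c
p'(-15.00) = 6048.00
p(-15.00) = -30195.00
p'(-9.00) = 2172.00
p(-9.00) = -6507.00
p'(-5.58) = 832.52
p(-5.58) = -1549.27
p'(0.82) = 22.79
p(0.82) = 8.09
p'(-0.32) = 5.12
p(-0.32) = -1.15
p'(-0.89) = 22.61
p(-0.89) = -8.22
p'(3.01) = 253.64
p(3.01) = 263.53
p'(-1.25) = 42.69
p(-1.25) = -19.77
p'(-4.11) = 450.87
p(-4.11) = -620.28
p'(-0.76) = 17.08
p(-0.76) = -5.65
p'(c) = 27*c^2 + 2*c + 3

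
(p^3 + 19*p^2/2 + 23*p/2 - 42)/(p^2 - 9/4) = 2*(p^2 + 11*p + 28)/(2*p + 3)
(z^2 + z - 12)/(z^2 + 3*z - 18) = (z + 4)/(z + 6)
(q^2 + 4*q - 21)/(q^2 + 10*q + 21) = (q - 3)/(q + 3)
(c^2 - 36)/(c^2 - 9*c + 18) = (c + 6)/(c - 3)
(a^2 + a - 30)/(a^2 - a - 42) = (a - 5)/(a - 7)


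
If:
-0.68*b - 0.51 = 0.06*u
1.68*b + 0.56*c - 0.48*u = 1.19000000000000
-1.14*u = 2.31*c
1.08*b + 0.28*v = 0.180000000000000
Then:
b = -0.51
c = 1.34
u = -2.71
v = 2.61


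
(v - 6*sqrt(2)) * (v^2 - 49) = v^3 - 6*sqrt(2)*v^2 - 49*v + 294*sqrt(2)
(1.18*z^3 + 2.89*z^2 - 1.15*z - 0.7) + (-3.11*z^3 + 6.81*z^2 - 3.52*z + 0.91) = -1.93*z^3 + 9.7*z^2 - 4.67*z + 0.21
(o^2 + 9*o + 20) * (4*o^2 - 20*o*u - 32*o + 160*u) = 4*o^4 - 20*o^3*u + 4*o^3 - 20*o^2*u - 208*o^2 + 1040*o*u - 640*o + 3200*u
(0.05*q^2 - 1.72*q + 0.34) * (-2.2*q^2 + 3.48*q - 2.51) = -0.11*q^4 + 3.958*q^3 - 6.8591*q^2 + 5.5004*q - 0.8534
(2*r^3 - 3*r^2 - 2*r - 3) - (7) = 2*r^3 - 3*r^2 - 2*r - 10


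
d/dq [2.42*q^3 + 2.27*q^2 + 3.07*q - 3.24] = 7.26*q^2 + 4.54*q + 3.07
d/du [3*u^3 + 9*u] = 9*u^2 + 9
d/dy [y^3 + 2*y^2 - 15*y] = 3*y^2 + 4*y - 15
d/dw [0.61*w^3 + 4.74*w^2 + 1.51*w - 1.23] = 1.83*w^2 + 9.48*w + 1.51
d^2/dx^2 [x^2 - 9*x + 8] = 2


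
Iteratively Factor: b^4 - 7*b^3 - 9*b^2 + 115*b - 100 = (b - 5)*(b^3 - 2*b^2 - 19*b + 20) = (b - 5)^2*(b^2 + 3*b - 4) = (b - 5)^2*(b - 1)*(b + 4)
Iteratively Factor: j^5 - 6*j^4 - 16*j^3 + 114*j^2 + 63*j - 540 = (j + 3)*(j^4 - 9*j^3 + 11*j^2 + 81*j - 180) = (j + 3)^2*(j^3 - 12*j^2 + 47*j - 60) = (j - 4)*(j + 3)^2*(j^2 - 8*j + 15) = (j - 5)*(j - 4)*(j + 3)^2*(j - 3)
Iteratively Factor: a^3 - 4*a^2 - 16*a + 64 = (a - 4)*(a^2 - 16) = (a - 4)^2*(a + 4)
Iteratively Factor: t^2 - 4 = (t + 2)*(t - 2)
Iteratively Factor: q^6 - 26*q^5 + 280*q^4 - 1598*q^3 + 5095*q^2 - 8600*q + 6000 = (q - 4)*(q^5 - 22*q^4 + 192*q^3 - 830*q^2 + 1775*q - 1500) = (q - 4)^2*(q^4 - 18*q^3 + 120*q^2 - 350*q + 375) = (q - 5)*(q - 4)^2*(q^3 - 13*q^2 + 55*q - 75) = (q - 5)^2*(q - 4)^2*(q^2 - 8*q + 15) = (q - 5)^3*(q - 4)^2*(q - 3)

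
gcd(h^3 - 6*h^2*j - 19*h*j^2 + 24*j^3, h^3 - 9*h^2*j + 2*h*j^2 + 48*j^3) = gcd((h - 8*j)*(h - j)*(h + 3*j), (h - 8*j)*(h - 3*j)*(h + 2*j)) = h - 8*j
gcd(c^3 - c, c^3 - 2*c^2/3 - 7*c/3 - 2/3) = c + 1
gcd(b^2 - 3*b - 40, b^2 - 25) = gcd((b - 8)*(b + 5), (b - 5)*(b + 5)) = b + 5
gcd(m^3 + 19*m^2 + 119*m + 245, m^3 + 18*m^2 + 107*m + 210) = m^2 + 12*m + 35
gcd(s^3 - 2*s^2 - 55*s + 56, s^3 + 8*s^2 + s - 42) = s + 7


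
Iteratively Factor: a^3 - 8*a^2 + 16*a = (a - 4)*(a^2 - 4*a) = (a - 4)^2*(a)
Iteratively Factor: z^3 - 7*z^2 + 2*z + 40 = (z - 5)*(z^2 - 2*z - 8) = (z - 5)*(z - 4)*(z + 2)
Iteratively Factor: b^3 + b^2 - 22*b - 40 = (b + 2)*(b^2 - b - 20) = (b - 5)*(b + 2)*(b + 4)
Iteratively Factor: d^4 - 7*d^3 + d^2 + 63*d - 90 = (d + 3)*(d^3 - 10*d^2 + 31*d - 30) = (d - 3)*(d + 3)*(d^2 - 7*d + 10) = (d - 3)*(d - 2)*(d + 3)*(d - 5)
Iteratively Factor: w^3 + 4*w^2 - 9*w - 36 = (w + 3)*(w^2 + w - 12) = (w + 3)*(w + 4)*(w - 3)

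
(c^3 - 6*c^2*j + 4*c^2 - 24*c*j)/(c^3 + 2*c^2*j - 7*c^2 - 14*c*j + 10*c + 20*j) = c*(c^2 - 6*c*j + 4*c - 24*j)/(c^3 + 2*c^2*j - 7*c^2 - 14*c*j + 10*c + 20*j)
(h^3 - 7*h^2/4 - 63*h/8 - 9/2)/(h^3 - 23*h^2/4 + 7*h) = (8*h^2 + 18*h + 9)/(2*h*(4*h - 7))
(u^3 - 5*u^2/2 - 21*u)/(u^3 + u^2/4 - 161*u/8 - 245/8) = 4*u*(u - 6)/(4*u^2 - 13*u - 35)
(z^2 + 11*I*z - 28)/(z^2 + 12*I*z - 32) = (z + 7*I)/(z + 8*I)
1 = 1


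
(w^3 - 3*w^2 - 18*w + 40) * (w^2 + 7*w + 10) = w^5 + 4*w^4 - 29*w^3 - 116*w^2 + 100*w + 400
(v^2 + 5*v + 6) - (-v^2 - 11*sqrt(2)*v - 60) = 2*v^2 + 5*v + 11*sqrt(2)*v + 66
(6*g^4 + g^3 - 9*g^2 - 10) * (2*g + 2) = 12*g^5 + 14*g^4 - 16*g^3 - 18*g^2 - 20*g - 20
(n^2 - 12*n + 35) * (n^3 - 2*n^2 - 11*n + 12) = n^5 - 14*n^4 + 48*n^3 + 74*n^2 - 529*n + 420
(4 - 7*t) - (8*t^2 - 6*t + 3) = -8*t^2 - t + 1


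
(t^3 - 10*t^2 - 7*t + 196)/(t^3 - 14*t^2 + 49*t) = (t + 4)/t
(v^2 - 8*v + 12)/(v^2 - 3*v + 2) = (v - 6)/(v - 1)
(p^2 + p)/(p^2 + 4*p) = (p + 1)/(p + 4)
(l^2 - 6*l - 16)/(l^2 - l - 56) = (l + 2)/(l + 7)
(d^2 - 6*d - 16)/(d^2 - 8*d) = (d + 2)/d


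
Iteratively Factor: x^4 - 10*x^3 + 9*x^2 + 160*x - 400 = (x - 4)*(x^3 - 6*x^2 - 15*x + 100) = (x - 5)*(x - 4)*(x^2 - x - 20) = (x - 5)*(x - 4)*(x + 4)*(x - 5)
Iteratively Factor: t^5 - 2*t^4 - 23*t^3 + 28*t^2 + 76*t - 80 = (t + 4)*(t^4 - 6*t^3 + t^2 + 24*t - 20) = (t - 2)*(t + 4)*(t^3 - 4*t^2 - 7*t + 10) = (t - 2)*(t - 1)*(t + 4)*(t^2 - 3*t - 10) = (t - 2)*(t - 1)*(t + 2)*(t + 4)*(t - 5)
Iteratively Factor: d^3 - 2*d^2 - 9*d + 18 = (d - 2)*(d^2 - 9) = (d - 3)*(d - 2)*(d + 3)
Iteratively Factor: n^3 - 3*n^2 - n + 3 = (n + 1)*(n^2 - 4*n + 3) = (n - 1)*(n + 1)*(n - 3)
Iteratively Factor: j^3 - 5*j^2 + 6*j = (j)*(j^2 - 5*j + 6) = j*(j - 2)*(j - 3)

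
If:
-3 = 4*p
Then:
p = -3/4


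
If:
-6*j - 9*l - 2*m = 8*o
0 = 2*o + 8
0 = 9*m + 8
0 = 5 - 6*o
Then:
No Solution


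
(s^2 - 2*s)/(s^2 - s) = (s - 2)/(s - 1)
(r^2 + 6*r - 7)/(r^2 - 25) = (r^2 + 6*r - 7)/(r^2 - 25)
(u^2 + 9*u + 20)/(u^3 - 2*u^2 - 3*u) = (u^2 + 9*u + 20)/(u*(u^2 - 2*u - 3))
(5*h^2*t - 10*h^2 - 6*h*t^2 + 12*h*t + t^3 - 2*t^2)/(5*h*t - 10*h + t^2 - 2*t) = (5*h^2 - 6*h*t + t^2)/(5*h + t)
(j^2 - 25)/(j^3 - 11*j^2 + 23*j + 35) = (j + 5)/(j^2 - 6*j - 7)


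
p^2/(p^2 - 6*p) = p/(p - 6)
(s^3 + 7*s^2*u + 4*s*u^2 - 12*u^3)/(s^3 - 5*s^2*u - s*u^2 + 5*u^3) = (s^2 + 8*s*u + 12*u^2)/(s^2 - 4*s*u - 5*u^2)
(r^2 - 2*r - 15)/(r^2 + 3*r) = (r - 5)/r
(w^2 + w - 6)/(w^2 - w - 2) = (w + 3)/(w + 1)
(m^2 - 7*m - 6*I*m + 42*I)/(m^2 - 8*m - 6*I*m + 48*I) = (m - 7)/(m - 8)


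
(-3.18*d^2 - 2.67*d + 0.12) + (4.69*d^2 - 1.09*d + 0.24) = 1.51*d^2 - 3.76*d + 0.36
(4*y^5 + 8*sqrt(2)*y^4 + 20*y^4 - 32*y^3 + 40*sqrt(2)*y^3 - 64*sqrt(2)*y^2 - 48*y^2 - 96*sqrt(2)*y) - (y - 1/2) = 4*y^5 + 8*sqrt(2)*y^4 + 20*y^4 - 32*y^3 + 40*sqrt(2)*y^3 - 64*sqrt(2)*y^2 - 48*y^2 - 96*sqrt(2)*y - y + 1/2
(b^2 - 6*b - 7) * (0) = 0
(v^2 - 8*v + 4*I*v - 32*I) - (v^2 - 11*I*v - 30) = -8*v + 15*I*v + 30 - 32*I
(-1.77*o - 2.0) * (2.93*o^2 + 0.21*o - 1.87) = -5.1861*o^3 - 6.2317*o^2 + 2.8899*o + 3.74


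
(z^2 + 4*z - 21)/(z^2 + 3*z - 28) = (z - 3)/(z - 4)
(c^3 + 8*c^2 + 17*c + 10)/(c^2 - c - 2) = (c^2 + 7*c + 10)/(c - 2)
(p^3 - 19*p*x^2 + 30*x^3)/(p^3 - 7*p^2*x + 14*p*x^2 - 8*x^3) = (p^2 + 2*p*x - 15*x^2)/(p^2 - 5*p*x + 4*x^2)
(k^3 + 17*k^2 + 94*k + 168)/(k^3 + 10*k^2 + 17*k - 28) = (k + 6)/(k - 1)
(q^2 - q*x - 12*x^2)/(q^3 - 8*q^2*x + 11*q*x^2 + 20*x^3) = (-q - 3*x)/(-q^2 + 4*q*x + 5*x^2)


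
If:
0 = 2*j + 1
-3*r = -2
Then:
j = -1/2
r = 2/3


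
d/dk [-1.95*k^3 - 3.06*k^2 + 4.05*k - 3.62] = -5.85*k^2 - 6.12*k + 4.05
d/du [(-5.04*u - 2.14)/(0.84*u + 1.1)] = (-3.146976*u - 4.12104)/(0.84*u + 1.1)^3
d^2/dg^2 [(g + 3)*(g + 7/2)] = 2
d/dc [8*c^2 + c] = 16*c + 1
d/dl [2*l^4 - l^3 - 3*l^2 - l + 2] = 8*l^3 - 3*l^2 - 6*l - 1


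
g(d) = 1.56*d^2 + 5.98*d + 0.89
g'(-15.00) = -40.82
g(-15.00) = 262.19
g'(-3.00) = -3.38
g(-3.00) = -3.01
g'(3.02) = 15.40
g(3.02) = 33.18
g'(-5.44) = -10.99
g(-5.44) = 14.52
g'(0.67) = 8.07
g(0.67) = 5.60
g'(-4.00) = -6.50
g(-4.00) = 1.93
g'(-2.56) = -2.01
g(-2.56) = -4.20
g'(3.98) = 18.40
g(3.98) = 49.40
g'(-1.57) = 1.08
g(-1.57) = -4.65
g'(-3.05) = -3.54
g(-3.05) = -2.84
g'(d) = 3.12*d + 5.98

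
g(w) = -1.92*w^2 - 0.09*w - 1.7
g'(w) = -3.84*w - 0.09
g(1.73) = -7.60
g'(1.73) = -6.73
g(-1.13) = -4.05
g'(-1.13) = 4.25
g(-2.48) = -13.29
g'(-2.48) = 9.43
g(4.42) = -39.61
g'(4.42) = -17.06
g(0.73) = -2.79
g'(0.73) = -2.89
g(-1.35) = -5.08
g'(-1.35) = 5.09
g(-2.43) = -12.82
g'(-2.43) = 9.24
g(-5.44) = -58.03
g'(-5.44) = 20.80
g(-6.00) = -70.28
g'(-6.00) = 22.95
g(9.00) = -158.03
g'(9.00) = -34.65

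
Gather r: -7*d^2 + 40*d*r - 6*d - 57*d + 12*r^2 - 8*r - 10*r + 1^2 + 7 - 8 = -7*d^2 - 63*d + 12*r^2 + r*(40*d - 18)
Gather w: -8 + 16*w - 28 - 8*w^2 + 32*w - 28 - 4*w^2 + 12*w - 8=-12*w^2 + 60*w - 72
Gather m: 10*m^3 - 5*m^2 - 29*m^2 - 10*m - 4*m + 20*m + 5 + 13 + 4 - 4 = 10*m^3 - 34*m^2 + 6*m + 18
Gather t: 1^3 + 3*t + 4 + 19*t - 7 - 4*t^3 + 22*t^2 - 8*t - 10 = -4*t^3 + 22*t^2 + 14*t - 12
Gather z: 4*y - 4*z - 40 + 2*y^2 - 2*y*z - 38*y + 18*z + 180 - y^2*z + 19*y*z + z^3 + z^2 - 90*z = 2*y^2 - 34*y + z^3 + z^2 + z*(-y^2 + 17*y - 76) + 140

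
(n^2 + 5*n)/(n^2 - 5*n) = (n + 5)/(n - 5)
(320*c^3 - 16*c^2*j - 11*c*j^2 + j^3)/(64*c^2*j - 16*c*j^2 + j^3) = (5*c + j)/j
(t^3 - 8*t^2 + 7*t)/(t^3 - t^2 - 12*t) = (-t^2 + 8*t - 7)/(-t^2 + t + 12)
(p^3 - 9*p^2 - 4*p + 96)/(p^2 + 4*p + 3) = (p^2 - 12*p + 32)/(p + 1)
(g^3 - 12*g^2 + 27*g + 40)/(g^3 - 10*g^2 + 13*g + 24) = (g - 5)/(g - 3)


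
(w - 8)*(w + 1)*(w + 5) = w^3 - 2*w^2 - 43*w - 40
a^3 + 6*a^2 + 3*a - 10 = (a - 1)*(a + 2)*(a + 5)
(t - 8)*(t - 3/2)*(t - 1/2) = t^3 - 10*t^2 + 67*t/4 - 6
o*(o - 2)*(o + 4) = o^3 + 2*o^2 - 8*o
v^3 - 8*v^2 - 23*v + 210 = (v - 7)*(v - 6)*(v + 5)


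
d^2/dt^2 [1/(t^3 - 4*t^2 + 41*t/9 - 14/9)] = 18*(9*(4 - 3*t)*(9*t^3 - 36*t^2 + 41*t - 14) + (27*t^2 - 72*t + 41)^2)/(9*t^3 - 36*t^2 + 41*t - 14)^3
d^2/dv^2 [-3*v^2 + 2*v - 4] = -6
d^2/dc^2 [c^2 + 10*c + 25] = 2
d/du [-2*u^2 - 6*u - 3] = -4*u - 6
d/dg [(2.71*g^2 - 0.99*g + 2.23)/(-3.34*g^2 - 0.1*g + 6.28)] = (-3.5776*g^2 + 48.934*g - 5.9942)/(11.1556*g^4 + 0.668*g^3 - 41.9404*g^2 - 1.256*g + 39.4384)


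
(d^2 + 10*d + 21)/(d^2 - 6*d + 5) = (d^2 + 10*d + 21)/(d^2 - 6*d + 5)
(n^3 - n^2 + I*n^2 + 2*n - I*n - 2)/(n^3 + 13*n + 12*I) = (n^3 + n^2*(-1 + I) + n*(2 - I) - 2)/(n^3 + 13*n + 12*I)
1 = 1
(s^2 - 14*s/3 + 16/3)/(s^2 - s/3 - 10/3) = (3*s - 8)/(3*s + 5)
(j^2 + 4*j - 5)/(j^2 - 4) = (j^2 + 4*j - 5)/(j^2 - 4)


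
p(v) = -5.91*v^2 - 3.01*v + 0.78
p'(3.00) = -38.47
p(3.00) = -61.44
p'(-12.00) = 138.83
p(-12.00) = -814.14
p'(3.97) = -49.94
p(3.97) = -104.32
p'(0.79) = -12.35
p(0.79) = -5.29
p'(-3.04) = 32.92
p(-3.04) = -44.69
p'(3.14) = -40.12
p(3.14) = -66.94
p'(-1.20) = 11.17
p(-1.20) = -4.12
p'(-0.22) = -0.41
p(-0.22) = 1.16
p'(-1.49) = 14.60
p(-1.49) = -7.86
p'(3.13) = -40.01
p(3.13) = -66.54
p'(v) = -11.82*v - 3.01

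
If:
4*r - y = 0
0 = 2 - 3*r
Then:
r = 2/3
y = 8/3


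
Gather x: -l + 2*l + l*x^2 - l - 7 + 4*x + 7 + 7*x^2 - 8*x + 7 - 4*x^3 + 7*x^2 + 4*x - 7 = -4*x^3 + x^2*(l + 14)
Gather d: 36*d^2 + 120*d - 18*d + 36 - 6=36*d^2 + 102*d + 30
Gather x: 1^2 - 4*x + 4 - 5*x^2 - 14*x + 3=-5*x^2 - 18*x + 8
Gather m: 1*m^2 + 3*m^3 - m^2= 3*m^3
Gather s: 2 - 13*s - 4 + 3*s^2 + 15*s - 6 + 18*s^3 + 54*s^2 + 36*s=18*s^3 + 57*s^2 + 38*s - 8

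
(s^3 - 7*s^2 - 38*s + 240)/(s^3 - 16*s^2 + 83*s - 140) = (s^2 - 2*s - 48)/(s^2 - 11*s + 28)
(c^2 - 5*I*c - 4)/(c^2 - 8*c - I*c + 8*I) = (c - 4*I)/(c - 8)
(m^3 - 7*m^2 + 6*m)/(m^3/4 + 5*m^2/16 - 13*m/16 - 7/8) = 16*m*(m^2 - 7*m + 6)/(4*m^3 + 5*m^2 - 13*m - 14)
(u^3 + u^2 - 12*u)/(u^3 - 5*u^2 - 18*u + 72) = u/(u - 6)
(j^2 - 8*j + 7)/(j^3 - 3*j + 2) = (j - 7)/(j^2 + j - 2)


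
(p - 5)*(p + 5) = p^2 - 25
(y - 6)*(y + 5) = y^2 - y - 30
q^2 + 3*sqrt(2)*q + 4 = (q + sqrt(2))*(q + 2*sqrt(2))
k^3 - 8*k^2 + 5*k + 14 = (k - 7)*(k - 2)*(k + 1)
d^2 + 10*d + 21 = (d + 3)*(d + 7)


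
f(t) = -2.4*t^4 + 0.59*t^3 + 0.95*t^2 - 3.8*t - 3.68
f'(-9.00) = 7120.87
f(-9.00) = -16069.04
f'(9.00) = -6841.73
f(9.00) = -15277.22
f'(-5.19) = 1376.08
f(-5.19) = -1782.18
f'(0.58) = -3.98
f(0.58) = -5.72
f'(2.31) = -108.30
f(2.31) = -68.45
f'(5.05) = -1185.43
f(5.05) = -1483.56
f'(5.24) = -1326.47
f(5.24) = -1722.03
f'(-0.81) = 0.92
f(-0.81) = -1.33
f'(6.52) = -2576.98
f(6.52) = -4161.66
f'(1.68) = -41.13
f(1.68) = -23.70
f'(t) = -9.6*t^3 + 1.77*t^2 + 1.9*t - 3.8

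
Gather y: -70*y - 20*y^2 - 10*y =-20*y^2 - 80*y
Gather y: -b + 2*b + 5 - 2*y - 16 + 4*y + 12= b + 2*y + 1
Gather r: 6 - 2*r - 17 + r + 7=-r - 4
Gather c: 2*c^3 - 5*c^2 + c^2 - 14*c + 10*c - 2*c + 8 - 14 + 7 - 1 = 2*c^3 - 4*c^2 - 6*c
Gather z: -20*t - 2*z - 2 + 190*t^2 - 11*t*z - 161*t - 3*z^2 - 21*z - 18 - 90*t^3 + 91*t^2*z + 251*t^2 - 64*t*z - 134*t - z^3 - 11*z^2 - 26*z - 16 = -90*t^3 + 441*t^2 - 315*t - z^3 - 14*z^2 + z*(91*t^2 - 75*t - 49) - 36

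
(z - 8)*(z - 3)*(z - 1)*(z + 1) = z^4 - 11*z^3 + 23*z^2 + 11*z - 24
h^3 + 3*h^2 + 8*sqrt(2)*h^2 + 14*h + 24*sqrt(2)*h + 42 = (h + 3)*(h + sqrt(2))*(h + 7*sqrt(2))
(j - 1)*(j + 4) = j^2 + 3*j - 4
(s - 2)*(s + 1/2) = s^2 - 3*s/2 - 1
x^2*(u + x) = u*x^2 + x^3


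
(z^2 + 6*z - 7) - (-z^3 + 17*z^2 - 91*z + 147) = z^3 - 16*z^2 + 97*z - 154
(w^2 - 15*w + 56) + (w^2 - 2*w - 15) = 2*w^2 - 17*w + 41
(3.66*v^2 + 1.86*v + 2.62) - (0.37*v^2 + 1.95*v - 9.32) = 3.29*v^2 - 0.0899999999999999*v + 11.94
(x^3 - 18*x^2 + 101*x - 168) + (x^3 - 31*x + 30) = 2*x^3 - 18*x^2 + 70*x - 138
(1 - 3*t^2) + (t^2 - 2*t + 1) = -2*t^2 - 2*t + 2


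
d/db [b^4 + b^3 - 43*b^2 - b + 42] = 4*b^3 + 3*b^2 - 86*b - 1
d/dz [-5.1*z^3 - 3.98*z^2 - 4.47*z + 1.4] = -15.3*z^2 - 7.96*z - 4.47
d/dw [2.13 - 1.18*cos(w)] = 1.18*sin(w)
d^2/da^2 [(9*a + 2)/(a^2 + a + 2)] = 2*((2*a + 1)^2*(9*a + 2) - (27*a + 11)*(a^2 + a + 2))/(a^2 + a + 2)^3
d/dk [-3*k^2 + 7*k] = 7 - 6*k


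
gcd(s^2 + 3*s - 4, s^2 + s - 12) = s + 4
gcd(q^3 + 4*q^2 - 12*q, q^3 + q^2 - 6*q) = q^2 - 2*q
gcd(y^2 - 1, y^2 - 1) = y^2 - 1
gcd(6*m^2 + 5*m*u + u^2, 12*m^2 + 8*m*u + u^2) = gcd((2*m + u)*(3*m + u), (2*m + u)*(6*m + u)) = 2*m + u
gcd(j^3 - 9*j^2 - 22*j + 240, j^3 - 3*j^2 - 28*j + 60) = j^2 - j - 30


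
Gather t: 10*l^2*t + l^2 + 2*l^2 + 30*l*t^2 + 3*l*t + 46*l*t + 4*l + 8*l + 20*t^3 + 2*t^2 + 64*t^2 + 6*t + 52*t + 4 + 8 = 3*l^2 + 12*l + 20*t^3 + t^2*(30*l + 66) + t*(10*l^2 + 49*l + 58) + 12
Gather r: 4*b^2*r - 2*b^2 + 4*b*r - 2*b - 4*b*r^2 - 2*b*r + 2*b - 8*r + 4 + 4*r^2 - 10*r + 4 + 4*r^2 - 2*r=-2*b^2 + r^2*(8 - 4*b) + r*(4*b^2 + 2*b - 20) + 8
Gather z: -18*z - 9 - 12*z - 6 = -30*z - 15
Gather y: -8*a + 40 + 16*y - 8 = -8*a + 16*y + 32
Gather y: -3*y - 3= -3*y - 3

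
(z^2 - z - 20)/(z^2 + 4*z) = (z - 5)/z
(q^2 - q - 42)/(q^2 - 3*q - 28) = (q + 6)/(q + 4)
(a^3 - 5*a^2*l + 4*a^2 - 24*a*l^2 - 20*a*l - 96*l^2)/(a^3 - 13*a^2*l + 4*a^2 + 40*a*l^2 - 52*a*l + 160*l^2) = (a + 3*l)/(a - 5*l)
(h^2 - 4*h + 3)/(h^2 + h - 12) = (h - 1)/(h + 4)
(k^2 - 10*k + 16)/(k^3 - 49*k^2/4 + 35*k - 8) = 4*(k - 2)/(4*k^2 - 17*k + 4)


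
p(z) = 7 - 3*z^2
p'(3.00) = -18.00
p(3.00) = -20.00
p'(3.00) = -18.00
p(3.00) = -20.00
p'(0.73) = -4.38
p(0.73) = 5.40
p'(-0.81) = 4.86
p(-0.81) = 5.03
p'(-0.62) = 3.72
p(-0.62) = 5.85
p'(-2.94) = 17.64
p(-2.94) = -18.93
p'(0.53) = -3.18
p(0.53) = 6.16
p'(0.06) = -0.36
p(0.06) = 6.99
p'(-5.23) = 31.38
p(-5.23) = -75.06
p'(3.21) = -19.26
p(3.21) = -23.91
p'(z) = -6*z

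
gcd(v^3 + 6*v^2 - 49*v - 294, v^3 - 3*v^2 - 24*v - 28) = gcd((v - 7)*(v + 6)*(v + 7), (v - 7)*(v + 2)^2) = v - 7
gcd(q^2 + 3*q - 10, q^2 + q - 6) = q - 2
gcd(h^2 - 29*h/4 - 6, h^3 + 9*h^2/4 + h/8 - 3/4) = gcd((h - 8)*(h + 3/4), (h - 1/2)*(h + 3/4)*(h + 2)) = h + 3/4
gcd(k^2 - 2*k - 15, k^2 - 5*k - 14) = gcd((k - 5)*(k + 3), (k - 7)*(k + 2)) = 1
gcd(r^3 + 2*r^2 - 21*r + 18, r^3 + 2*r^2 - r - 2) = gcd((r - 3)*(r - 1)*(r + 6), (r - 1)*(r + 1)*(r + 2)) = r - 1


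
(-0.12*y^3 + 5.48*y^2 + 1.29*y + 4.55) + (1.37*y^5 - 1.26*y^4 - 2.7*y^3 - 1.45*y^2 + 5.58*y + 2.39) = 1.37*y^5 - 1.26*y^4 - 2.82*y^3 + 4.03*y^2 + 6.87*y + 6.94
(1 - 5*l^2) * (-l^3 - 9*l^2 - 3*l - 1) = 5*l^5 + 45*l^4 + 14*l^3 - 4*l^2 - 3*l - 1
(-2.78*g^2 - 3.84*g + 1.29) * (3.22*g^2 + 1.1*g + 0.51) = -8.9516*g^4 - 15.4228*g^3 - 1.488*g^2 - 0.5394*g + 0.6579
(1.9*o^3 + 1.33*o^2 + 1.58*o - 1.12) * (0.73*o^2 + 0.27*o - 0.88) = 1.387*o^5 + 1.4839*o^4 - 0.1595*o^3 - 1.5614*o^2 - 1.6928*o + 0.9856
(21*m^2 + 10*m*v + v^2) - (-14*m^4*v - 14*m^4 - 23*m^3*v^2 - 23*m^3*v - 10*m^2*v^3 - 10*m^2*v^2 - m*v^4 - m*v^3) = 14*m^4*v + 14*m^4 + 23*m^3*v^2 + 23*m^3*v + 10*m^2*v^3 + 10*m^2*v^2 + 21*m^2 + m*v^4 + m*v^3 + 10*m*v + v^2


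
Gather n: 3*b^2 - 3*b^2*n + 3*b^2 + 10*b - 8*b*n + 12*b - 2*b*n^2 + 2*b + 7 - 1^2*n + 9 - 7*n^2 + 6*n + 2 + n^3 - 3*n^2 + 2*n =6*b^2 + 24*b + n^3 + n^2*(-2*b - 10) + n*(-3*b^2 - 8*b + 7) + 18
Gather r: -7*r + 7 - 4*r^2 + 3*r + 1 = -4*r^2 - 4*r + 8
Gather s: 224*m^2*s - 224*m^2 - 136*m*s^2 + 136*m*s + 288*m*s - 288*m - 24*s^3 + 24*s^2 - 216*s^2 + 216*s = -224*m^2 - 288*m - 24*s^3 + s^2*(-136*m - 192) + s*(224*m^2 + 424*m + 216)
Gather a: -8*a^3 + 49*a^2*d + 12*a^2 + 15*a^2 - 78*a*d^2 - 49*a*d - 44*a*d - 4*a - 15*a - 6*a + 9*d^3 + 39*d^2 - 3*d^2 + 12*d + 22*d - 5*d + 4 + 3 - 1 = -8*a^3 + a^2*(49*d + 27) + a*(-78*d^2 - 93*d - 25) + 9*d^3 + 36*d^2 + 29*d + 6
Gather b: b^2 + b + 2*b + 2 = b^2 + 3*b + 2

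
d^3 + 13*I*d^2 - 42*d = d*(d + 6*I)*(d + 7*I)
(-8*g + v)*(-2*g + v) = 16*g^2 - 10*g*v + v^2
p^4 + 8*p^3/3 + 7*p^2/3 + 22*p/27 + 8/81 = (p + 1/3)^2*(p + 2/3)*(p + 4/3)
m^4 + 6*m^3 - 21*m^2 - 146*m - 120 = (m - 5)*(m + 1)*(m + 4)*(m + 6)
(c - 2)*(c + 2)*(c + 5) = c^3 + 5*c^2 - 4*c - 20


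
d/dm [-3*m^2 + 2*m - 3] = 2 - 6*m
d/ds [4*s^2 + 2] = 8*s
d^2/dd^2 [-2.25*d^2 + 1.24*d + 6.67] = -4.50000000000000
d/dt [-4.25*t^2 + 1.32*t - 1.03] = 1.32 - 8.5*t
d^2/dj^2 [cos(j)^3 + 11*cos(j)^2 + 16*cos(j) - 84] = -67*cos(j)/4 - 22*cos(2*j) - 9*cos(3*j)/4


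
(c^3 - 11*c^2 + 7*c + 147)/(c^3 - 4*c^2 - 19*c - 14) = (c^2 - 4*c - 21)/(c^2 + 3*c + 2)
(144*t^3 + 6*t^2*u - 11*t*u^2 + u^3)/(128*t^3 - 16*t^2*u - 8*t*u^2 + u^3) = (18*t^2 + 3*t*u - u^2)/(16*t^2 - u^2)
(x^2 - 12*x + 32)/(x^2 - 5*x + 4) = (x - 8)/(x - 1)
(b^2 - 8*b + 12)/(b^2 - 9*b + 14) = (b - 6)/(b - 7)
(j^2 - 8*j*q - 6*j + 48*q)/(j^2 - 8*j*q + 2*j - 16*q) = (j - 6)/(j + 2)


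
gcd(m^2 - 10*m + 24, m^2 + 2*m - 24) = m - 4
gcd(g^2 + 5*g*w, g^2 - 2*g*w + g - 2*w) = 1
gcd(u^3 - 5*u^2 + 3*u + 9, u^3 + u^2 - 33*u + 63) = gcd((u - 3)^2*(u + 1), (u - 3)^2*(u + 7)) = u^2 - 6*u + 9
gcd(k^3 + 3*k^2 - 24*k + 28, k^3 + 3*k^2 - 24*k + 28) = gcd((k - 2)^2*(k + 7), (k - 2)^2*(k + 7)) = k^3 + 3*k^2 - 24*k + 28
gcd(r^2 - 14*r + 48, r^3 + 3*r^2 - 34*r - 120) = r - 6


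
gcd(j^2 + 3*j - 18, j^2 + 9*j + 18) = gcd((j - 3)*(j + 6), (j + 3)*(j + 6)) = j + 6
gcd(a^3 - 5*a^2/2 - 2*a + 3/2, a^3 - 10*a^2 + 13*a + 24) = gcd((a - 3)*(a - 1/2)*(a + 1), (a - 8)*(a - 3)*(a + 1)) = a^2 - 2*a - 3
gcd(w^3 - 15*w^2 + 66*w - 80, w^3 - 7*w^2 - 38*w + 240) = w^2 - 13*w + 40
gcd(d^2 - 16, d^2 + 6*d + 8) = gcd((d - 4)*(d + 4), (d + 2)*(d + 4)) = d + 4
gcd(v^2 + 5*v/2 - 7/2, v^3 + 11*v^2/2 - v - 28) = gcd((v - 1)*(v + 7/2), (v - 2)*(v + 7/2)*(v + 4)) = v + 7/2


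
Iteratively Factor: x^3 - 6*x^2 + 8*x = (x - 4)*(x^2 - 2*x) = x*(x - 4)*(x - 2)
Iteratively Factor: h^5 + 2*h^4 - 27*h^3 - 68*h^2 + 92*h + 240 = (h - 5)*(h^4 + 7*h^3 + 8*h^2 - 28*h - 48) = (h - 5)*(h + 4)*(h^3 + 3*h^2 - 4*h - 12) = (h - 5)*(h + 2)*(h + 4)*(h^2 + h - 6) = (h - 5)*(h + 2)*(h + 3)*(h + 4)*(h - 2)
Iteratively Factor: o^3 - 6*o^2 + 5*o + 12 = (o + 1)*(o^2 - 7*o + 12) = (o - 3)*(o + 1)*(o - 4)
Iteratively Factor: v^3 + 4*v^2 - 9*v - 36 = (v + 4)*(v^2 - 9) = (v - 3)*(v + 4)*(v + 3)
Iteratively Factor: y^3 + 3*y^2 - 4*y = (y - 1)*(y^2 + 4*y) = y*(y - 1)*(y + 4)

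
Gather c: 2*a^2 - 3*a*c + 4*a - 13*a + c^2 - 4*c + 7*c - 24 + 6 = 2*a^2 - 9*a + c^2 + c*(3 - 3*a) - 18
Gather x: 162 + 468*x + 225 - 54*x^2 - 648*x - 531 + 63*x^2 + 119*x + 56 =9*x^2 - 61*x - 88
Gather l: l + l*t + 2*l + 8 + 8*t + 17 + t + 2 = l*(t + 3) + 9*t + 27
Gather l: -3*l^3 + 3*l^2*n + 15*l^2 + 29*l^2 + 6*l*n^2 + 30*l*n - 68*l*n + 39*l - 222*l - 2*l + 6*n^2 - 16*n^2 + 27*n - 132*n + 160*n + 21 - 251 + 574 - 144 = -3*l^3 + l^2*(3*n + 44) + l*(6*n^2 - 38*n - 185) - 10*n^2 + 55*n + 200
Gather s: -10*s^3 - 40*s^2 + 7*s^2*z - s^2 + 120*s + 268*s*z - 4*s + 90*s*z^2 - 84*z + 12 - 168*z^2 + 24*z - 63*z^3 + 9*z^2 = -10*s^3 + s^2*(7*z - 41) + s*(90*z^2 + 268*z + 116) - 63*z^3 - 159*z^2 - 60*z + 12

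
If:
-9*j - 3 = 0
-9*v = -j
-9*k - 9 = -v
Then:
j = -1/3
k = -244/243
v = -1/27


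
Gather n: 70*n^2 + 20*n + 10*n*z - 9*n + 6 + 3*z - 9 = 70*n^2 + n*(10*z + 11) + 3*z - 3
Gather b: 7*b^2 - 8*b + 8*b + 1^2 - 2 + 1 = 7*b^2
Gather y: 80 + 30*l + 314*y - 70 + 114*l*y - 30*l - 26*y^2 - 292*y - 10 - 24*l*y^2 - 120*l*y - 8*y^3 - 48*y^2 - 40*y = -8*y^3 + y^2*(-24*l - 74) + y*(-6*l - 18)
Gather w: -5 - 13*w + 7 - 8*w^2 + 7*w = -8*w^2 - 6*w + 2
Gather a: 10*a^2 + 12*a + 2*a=10*a^2 + 14*a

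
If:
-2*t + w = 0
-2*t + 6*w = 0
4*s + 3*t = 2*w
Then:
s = 0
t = 0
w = 0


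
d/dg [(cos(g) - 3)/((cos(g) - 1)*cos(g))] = (sin(g) + 3*sin(g)/cos(g)^2 - 6*tan(g))/(cos(g) - 1)^2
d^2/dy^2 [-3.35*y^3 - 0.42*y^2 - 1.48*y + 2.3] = -20.1*y - 0.84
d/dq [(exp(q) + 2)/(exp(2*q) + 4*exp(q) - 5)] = (-2*(exp(q) + 2)^2 + exp(2*q) + 4*exp(q) - 5)*exp(q)/(exp(2*q) + 4*exp(q) - 5)^2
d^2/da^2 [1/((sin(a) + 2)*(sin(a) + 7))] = (-4*sin(a)^4 - 27*sin(a)^3 - 19*sin(a)^2 + 180*sin(a) + 134)/((sin(a) + 2)^3*(sin(a) + 7)^3)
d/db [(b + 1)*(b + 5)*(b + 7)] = 3*b^2 + 26*b + 47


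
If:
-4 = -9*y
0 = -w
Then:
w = 0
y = 4/9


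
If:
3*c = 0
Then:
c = 0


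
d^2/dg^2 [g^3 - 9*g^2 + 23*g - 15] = 6*g - 18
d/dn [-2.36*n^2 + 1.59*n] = 1.59 - 4.72*n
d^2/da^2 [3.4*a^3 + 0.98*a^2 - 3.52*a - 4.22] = 20.4*a + 1.96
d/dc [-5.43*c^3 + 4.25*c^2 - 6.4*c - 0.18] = -16.29*c^2 + 8.5*c - 6.4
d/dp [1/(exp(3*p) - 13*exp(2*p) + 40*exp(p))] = (-3*exp(2*p) + 26*exp(p) - 40)*exp(-p)/(exp(2*p) - 13*exp(p) + 40)^2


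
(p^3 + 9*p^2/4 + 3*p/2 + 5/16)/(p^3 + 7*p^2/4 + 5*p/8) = (p + 1/2)/p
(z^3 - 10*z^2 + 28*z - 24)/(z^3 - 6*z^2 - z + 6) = (z^2 - 4*z + 4)/(z^2 - 1)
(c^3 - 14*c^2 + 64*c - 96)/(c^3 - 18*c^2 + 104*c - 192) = (c - 4)/(c - 8)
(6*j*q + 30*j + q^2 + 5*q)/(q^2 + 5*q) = (6*j + q)/q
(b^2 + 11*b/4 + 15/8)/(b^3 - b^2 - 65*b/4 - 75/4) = (4*b + 5)/(2*(2*b^2 - 5*b - 25))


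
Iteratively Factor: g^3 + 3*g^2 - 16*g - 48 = (g + 4)*(g^2 - g - 12) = (g - 4)*(g + 4)*(g + 3)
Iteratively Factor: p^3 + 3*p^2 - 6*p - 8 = (p + 4)*(p^2 - p - 2) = (p - 2)*(p + 4)*(p + 1)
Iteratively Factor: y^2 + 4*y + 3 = (y + 3)*(y + 1)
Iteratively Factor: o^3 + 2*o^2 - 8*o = (o + 4)*(o^2 - 2*o) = (o - 2)*(o + 4)*(o)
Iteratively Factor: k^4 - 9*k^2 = (k)*(k^3 - 9*k) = k^2*(k^2 - 9) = k^2*(k + 3)*(k - 3)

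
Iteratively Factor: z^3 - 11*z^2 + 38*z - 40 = (z - 2)*(z^2 - 9*z + 20) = (z - 4)*(z - 2)*(z - 5)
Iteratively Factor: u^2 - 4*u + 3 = (u - 3)*(u - 1)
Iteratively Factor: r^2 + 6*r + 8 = (r + 2)*(r + 4)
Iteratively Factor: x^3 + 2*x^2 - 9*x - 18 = (x - 3)*(x^2 + 5*x + 6) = (x - 3)*(x + 2)*(x + 3)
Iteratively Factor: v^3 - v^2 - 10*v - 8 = (v + 2)*(v^2 - 3*v - 4) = (v - 4)*(v + 2)*(v + 1)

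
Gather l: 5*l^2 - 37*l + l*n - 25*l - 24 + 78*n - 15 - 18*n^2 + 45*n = 5*l^2 + l*(n - 62) - 18*n^2 + 123*n - 39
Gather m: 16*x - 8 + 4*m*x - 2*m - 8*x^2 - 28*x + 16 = m*(4*x - 2) - 8*x^2 - 12*x + 8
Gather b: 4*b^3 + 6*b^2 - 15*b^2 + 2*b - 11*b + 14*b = 4*b^3 - 9*b^2 + 5*b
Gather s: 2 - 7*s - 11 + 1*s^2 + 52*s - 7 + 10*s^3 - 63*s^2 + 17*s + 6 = 10*s^3 - 62*s^2 + 62*s - 10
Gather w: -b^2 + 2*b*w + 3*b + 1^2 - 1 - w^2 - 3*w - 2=-b^2 + 3*b - w^2 + w*(2*b - 3) - 2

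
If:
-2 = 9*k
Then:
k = -2/9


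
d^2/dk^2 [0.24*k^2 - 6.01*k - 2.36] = 0.480000000000000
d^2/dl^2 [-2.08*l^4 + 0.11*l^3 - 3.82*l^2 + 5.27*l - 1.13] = -24.96*l^2 + 0.66*l - 7.64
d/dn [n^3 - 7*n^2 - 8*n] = 3*n^2 - 14*n - 8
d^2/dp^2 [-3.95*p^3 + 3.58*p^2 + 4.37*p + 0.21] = 7.16 - 23.7*p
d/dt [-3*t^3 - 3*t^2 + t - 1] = -9*t^2 - 6*t + 1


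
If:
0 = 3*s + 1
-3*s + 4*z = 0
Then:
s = -1/3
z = -1/4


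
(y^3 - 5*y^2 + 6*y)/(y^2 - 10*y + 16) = y*(y - 3)/(y - 8)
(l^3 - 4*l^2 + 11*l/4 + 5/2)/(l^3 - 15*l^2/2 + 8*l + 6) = (l - 5/2)/(l - 6)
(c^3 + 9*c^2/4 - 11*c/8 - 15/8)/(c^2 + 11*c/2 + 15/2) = (4*c^2 - c - 3)/(4*(c + 3))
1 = 1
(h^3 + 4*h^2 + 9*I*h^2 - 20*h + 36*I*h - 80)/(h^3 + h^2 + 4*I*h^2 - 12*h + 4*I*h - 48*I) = (h + 5*I)/(h - 3)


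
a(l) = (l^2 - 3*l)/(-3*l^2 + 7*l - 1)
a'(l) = (2*l - 3)/(-3*l^2 + 7*l - 1) + (6*l - 7)*(l^2 - 3*l)/(-3*l^2 + 7*l - 1)^2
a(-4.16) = -0.36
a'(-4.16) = -0.00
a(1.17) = -0.69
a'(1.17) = -0.22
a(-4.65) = -0.36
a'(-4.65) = -0.00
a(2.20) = 14.67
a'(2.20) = -769.44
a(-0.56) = -0.34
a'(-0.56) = 0.10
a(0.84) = -0.66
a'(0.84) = -0.01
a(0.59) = -0.68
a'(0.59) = 0.26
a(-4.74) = -0.36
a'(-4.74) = -0.00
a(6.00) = -0.27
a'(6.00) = -0.02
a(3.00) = 0.00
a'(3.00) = -0.43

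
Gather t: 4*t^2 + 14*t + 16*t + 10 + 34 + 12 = 4*t^2 + 30*t + 56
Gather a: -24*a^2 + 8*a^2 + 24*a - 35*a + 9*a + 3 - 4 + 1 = -16*a^2 - 2*a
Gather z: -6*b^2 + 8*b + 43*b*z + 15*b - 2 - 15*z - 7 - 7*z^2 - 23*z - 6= -6*b^2 + 23*b - 7*z^2 + z*(43*b - 38) - 15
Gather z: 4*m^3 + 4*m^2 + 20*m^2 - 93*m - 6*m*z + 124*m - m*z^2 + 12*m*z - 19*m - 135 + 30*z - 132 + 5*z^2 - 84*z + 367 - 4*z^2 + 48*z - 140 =4*m^3 + 24*m^2 + 12*m + z^2*(1 - m) + z*(6*m - 6) - 40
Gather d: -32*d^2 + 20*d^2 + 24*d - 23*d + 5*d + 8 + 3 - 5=-12*d^2 + 6*d + 6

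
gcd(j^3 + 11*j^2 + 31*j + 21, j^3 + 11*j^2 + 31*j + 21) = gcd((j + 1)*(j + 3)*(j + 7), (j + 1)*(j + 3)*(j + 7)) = j^3 + 11*j^2 + 31*j + 21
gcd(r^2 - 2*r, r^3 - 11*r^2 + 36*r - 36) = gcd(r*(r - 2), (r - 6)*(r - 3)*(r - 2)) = r - 2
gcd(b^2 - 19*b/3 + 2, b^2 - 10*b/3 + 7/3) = 1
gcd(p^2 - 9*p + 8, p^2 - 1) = p - 1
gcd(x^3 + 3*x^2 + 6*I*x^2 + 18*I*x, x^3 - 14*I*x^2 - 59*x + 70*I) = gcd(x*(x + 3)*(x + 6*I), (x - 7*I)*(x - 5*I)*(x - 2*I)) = 1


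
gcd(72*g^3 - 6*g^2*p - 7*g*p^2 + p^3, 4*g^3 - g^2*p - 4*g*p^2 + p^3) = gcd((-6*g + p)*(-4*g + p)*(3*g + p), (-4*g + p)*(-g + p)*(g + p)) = -4*g + p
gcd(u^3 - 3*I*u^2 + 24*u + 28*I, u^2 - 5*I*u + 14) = u^2 - 5*I*u + 14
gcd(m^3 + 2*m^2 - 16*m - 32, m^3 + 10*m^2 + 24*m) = m + 4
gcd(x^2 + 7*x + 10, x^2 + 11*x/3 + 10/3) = x + 2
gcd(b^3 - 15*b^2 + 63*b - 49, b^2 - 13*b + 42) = b - 7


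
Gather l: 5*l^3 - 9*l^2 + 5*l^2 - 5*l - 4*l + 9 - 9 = 5*l^3 - 4*l^2 - 9*l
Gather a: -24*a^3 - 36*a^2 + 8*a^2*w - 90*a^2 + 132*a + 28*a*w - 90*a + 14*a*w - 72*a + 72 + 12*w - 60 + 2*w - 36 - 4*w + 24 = -24*a^3 + a^2*(8*w - 126) + a*(42*w - 30) + 10*w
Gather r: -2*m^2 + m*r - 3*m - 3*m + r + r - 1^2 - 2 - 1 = -2*m^2 - 6*m + r*(m + 2) - 4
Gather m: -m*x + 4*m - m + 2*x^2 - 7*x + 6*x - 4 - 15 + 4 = m*(3 - x) + 2*x^2 - x - 15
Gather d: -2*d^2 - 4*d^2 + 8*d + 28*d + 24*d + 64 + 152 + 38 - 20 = -6*d^2 + 60*d + 234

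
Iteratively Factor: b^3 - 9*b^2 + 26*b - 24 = (b - 3)*(b^2 - 6*b + 8) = (b - 3)*(b - 2)*(b - 4)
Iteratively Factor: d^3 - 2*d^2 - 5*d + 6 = (d - 3)*(d^2 + d - 2) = (d - 3)*(d + 2)*(d - 1)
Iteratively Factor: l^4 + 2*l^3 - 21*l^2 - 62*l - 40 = (l + 2)*(l^3 - 21*l - 20) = (l - 5)*(l + 2)*(l^2 + 5*l + 4) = (l - 5)*(l + 2)*(l + 4)*(l + 1)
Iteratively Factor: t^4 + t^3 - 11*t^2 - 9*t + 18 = (t - 1)*(t^3 + 2*t^2 - 9*t - 18) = (t - 1)*(t + 2)*(t^2 - 9) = (t - 3)*(t - 1)*(t + 2)*(t + 3)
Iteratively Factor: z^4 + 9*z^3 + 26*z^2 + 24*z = (z + 4)*(z^3 + 5*z^2 + 6*z) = (z + 2)*(z + 4)*(z^2 + 3*z) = z*(z + 2)*(z + 4)*(z + 3)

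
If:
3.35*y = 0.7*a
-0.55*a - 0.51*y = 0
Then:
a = 0.00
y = 0.00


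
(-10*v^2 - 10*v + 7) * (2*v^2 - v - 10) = -20*v^4 - 10*v^3 + 124*v^2 + 93*v - 70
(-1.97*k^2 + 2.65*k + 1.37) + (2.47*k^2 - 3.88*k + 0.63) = 0.5*k^2 - 1.23*k + 2.0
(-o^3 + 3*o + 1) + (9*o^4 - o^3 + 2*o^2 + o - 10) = 9*o^4 - 2*o^3 + 2*o^2 + 4*o - 9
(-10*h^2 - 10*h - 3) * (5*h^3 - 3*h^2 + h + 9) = -50*h^5 - 20*h^4 + 5*h^3 - 91*h^2 - 93*h - 27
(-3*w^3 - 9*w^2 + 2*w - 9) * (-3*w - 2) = 9*w^4 + 33*w^3 + 12*w^2 + 23*w + 18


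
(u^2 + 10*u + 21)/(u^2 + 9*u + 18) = (u + 7)/(u + 6)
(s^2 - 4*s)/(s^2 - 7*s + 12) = s/(s - 3)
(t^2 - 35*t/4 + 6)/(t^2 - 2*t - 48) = (t - 3/4)/(t + 6)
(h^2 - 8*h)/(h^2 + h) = (h - 8)/(h + 1)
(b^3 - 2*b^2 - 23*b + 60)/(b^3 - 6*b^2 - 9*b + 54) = (b^2 + b - 20)/(b^2 - 3*b - 18)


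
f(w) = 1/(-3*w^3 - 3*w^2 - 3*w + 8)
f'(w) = (9*w^2 + 6*w + 3)/(-3*w^3 - 3*w^2 - 3*w + 8)^2 = 3*(3*w^2 + 2*w + 1)/(3*w^3 + 3*w^2 + 3*w - 8)^2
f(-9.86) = 0.00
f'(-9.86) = 0.00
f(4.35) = -0.00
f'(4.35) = 0.00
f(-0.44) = 0.11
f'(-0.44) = 0.03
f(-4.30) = 0.00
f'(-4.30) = 0.00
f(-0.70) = 0.10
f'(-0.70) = 0.03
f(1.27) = -0.15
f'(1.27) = 0.54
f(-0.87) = 0.10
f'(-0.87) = 0.04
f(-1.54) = 0.06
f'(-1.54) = 0.06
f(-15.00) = 0.00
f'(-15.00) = 0.00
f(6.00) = 0.00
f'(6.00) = 0.00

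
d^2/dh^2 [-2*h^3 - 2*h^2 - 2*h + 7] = -12*h - 4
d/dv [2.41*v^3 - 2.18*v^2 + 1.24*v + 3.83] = 7.23*v^2 - 4.36*v + 1.24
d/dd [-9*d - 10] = -9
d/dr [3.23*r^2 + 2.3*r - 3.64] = 6.46*r + 2.3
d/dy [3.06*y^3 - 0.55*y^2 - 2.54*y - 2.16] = 9.18*y^2 - 1.1*y - 2.54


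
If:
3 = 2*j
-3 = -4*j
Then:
No Solution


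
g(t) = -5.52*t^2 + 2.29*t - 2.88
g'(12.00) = -130.19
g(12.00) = -770.28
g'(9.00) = -97.07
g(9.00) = -429.39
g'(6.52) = -69.69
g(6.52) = -222.61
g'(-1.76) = 21.72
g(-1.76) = -24.01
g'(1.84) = -18.02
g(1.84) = -17.35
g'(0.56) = -3.89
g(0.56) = -3.33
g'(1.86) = -18.24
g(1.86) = -17.72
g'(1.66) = -16.04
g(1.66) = -14.29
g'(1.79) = -17.47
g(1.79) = -16.47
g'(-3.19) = 37.51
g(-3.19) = -66.36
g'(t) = 2.29 - 11.04*t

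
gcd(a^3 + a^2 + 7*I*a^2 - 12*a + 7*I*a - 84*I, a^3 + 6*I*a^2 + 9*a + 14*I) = a + 7*I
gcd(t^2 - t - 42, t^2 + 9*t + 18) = t + 6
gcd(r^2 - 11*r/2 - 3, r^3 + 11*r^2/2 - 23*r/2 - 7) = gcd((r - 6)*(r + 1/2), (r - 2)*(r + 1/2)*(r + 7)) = r + 1/2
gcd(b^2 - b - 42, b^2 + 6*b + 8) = 1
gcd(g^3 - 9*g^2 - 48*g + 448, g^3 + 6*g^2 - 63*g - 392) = g^2 - g - 56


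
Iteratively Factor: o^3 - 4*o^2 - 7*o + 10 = (o - 5)*(o^2 + o - 2) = (o - 5)*(o - 1)*(o + 2)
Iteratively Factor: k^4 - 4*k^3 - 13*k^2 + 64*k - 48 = (k + 4)*(k^3 - 8*k^2 + 19*k - 12) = (k - 4)*(k + 4)*(k^2 - 4*k + 3) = (k - 4)*(k - 1)*(k + 4)*(k - 3)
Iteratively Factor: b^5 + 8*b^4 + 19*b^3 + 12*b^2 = (b)*(b^4 + 8*b^3 + 19*b^2 + 12*b) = b*(b + 3)*(b^3 + 5*b^2 + 4*b) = b^2*(b + 3)*(b^2 + 5*b + 4) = b^2*(b + 3)*(b + 4)*(b + 1)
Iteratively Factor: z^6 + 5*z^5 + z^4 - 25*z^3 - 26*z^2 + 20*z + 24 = (z - 1)*(z^5 + 6*z^4 + 7*z^3 - 18*z^2 - 44*z - 24) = (z - 1)*(z + 2)*(z^4 + 4*z^3 - z^2 - 16*z - 12) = (z - 2)*(z - 1)*(z + 2)*(z^3 + 6*z^2 + 11*z + 6) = (z - 2)*(z - 1)*(z + 1)*(z + 2)*(z^2 + 5*z + 6) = (z - 2)*(z - 1)*(z + 1)*(z + 2)^2*(z + 3)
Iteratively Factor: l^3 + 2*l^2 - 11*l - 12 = (l + 4)*(l^2 - 2*l - 3) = (l + 1)*(l + 4)*(l - 3)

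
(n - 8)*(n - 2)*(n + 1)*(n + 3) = n^4 - 6*n^3 - 21*n^2 + 34*n + 48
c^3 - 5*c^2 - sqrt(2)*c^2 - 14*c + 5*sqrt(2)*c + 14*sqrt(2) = (c - 7)*(c + 2)*(c - sqrt(2))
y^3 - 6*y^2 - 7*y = y*(y - 7)*(y + 1)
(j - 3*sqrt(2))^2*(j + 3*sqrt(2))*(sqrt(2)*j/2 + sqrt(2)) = sqrt(2)*j^4/2 - 3*j^3 + sqrt(2)*j^3 - 9*sqrt(2)*j^2 - 6*j^2 - 18*sqrt(2)*j + 54*j + 108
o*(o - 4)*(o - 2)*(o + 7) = o^4 + o^3 - 34*o^2 + 56*o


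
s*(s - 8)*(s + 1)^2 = s^4 - 6*s^3 - 15*s^2 - 8*s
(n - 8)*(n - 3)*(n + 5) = n^3 - 6*n^2 - 31*n + 120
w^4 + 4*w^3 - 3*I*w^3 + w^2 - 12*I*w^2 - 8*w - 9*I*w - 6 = (w + 3)*(w - 2*I)*(-I*w - I)*(I*w + 1)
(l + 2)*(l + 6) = l^2 + 8*l + 12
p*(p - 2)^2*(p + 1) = p^4 - 3*p^3 + 4*p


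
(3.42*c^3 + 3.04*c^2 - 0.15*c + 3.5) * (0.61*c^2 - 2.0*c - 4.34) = 2.0862*c^5 - 4.9856*c^4 - 21.0143*c^3 - 10.7586*c^2 - 6.349*c - 15.19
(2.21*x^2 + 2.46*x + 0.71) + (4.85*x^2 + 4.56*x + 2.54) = 7.06*x^2 + 7.02*x + 3.25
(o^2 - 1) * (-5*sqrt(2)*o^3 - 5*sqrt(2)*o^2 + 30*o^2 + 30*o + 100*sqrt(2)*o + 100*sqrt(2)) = -5*sqrt(2)*o^5 - 5*sqrt(2)*o^4 + 30*o^4 + 30*o^3 + 105*sqrt(2)*o^3 - 30*o^2 + 105*sqrt(2)*o^2 - 100*sqrt(2)*o - 30*o - 100*sqrt(2)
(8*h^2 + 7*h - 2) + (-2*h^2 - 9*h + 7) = 6*h^2 - 2*h + 5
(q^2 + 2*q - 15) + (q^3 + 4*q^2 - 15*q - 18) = q^3 + 5*q^2 - 13*q - 33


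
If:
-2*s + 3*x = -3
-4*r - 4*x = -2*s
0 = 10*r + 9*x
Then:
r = 27/26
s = -3/13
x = -15/13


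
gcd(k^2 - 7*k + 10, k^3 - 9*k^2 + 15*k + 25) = k - 5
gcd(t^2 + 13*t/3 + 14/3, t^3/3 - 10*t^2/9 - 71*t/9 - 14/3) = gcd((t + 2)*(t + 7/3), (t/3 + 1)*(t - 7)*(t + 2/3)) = 1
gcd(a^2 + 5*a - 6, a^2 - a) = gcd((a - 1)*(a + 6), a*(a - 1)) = a - 1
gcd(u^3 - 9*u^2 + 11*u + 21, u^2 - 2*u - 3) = u^2 - 2*u - 3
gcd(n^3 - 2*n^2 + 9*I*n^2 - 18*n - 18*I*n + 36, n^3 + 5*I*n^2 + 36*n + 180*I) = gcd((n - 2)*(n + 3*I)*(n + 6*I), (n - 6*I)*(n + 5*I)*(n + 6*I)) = n + 6*I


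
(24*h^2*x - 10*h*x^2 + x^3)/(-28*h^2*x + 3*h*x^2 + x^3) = (-6*h + x)/(7*h + x)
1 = 1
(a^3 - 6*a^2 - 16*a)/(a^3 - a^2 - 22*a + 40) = a*(a^2 - 6*a - 16)/(a^3 - a^2 - 22*a + 40)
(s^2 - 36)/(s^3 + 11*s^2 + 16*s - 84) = (s - 6)/(s^2 + 5*s - 14)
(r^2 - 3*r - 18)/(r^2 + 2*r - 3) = (r - 6)/(r - 1)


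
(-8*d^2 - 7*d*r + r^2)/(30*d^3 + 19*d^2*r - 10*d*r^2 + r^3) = (-8*d + r)/(30*d^2 - 11*d*r + r^2)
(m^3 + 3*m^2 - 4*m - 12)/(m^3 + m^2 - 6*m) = (m + 2)/m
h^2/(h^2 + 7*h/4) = 4*h/(4*h + 7)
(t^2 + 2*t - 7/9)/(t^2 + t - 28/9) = (3*t - 1)/(3*t - 4)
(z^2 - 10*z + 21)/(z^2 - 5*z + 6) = (z - 7)/(z - 2)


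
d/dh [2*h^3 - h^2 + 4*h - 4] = 6*h^2 - 2*h + 4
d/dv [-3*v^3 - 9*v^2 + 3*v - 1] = -9*v^2 - 18*v + 3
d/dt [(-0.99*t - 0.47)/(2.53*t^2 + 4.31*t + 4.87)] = (2.5047*t^2 + 2.3782*t - 2.7956)/(6.4009*t^4 + 21.8086*t^3 + 43.2183*t^2 + 41.9794*t + 23.7169)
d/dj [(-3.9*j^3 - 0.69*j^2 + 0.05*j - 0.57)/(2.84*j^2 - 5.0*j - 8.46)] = (-11.076*j^4 + 39.0*j^3 + 102.29*j^2 + 14.9124*j - 3.273)/(8.0656*j^4 - 28.4*j^3 - 23.0528*j^2 + 84.6*j + 71.5716)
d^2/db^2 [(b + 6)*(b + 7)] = 2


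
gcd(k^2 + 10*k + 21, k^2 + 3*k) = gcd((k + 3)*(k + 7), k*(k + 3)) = k + 3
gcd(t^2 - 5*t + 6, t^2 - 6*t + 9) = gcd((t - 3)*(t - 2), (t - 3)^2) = t - 3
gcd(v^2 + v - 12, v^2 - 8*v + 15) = v - 3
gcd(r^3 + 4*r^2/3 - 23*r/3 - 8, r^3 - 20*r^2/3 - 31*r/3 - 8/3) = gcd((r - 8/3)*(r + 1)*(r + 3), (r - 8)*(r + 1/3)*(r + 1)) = r + 1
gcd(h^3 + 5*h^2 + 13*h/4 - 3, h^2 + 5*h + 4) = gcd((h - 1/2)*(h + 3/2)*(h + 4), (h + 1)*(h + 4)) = h + 4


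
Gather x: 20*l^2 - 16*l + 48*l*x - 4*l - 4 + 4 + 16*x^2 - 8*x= 20*l^2 - 20*l + 16*x^2 + x*(48*l - 8)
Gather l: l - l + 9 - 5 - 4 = 0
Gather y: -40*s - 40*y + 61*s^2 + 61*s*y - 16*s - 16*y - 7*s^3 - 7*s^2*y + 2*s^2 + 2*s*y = -7*s^3 + 63*s^2 - 56*s + y*(-7*s^2 + 63*s - 56)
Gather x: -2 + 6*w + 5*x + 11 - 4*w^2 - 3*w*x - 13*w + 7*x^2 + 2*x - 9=-4*w^2 - 7*w + 7*x^2 + x*(7 - 3*w)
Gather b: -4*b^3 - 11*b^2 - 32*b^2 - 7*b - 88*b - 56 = -4*b^3 - 43*b^2 - 95*b - 56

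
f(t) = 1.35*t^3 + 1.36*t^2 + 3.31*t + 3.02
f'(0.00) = 3.31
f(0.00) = 3.02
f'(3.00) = 47.92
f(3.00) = 61.64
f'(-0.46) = 2.92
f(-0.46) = 1.65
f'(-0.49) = 2.95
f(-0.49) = 1.57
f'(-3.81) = 51.74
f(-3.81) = -64.51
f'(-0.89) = 4.10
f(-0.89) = 0.20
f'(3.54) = 63.69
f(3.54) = 91.67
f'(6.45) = 189.34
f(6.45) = 443.20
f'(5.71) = 150.89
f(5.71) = 317.59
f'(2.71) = 40.42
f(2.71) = 48.85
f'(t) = 4.05*t^2 + 2.72*t + 3.31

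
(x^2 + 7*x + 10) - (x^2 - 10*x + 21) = 17*x - 11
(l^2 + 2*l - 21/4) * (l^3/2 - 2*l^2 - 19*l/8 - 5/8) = l^5/2 - l^4 - 9*l^3 + 41*l^2/8 + 359*l/32 + 105/32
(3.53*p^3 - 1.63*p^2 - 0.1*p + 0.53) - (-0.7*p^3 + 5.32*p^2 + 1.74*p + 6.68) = 4.23*p^3 - 6.95*p^2 - 1.84*p - 6.15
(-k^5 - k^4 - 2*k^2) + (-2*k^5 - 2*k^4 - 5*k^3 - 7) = -3*k^5 - 3*k^4 - 5*k^3 - 2*k^2 - 7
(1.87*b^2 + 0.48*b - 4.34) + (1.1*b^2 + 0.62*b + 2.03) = 2.97*b^2 + 1.1*b - 2.31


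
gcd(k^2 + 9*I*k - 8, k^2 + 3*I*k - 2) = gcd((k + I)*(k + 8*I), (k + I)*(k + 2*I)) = k + I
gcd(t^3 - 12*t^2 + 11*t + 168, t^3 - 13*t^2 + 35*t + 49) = t - 7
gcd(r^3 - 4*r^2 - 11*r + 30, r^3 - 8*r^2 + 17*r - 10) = r^2 - 7*r + 10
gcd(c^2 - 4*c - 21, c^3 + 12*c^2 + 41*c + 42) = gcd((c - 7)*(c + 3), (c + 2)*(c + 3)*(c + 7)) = c + 3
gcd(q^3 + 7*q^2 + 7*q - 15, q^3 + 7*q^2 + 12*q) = q + 3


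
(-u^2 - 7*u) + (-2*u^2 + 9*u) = -3*u^2 + 2*u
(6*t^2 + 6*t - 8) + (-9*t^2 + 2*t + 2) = -3*t^2 + 8*t - 6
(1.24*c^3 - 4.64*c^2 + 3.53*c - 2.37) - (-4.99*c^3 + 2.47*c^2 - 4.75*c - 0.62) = 6.23*c^3 - 7.11*c^2 + 8.28*c - 1.75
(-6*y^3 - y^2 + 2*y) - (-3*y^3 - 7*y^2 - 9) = -3*y^3 + 6*y^2 + 2*y + 9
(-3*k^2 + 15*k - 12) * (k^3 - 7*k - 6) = -3*k^5 + 15*k^4 + 9*k^3 - 87*k^2 - 6*k + 72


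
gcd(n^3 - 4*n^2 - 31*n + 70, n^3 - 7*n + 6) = n - 2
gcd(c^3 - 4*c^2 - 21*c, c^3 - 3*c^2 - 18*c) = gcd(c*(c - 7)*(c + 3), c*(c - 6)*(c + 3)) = c^2 + 3*c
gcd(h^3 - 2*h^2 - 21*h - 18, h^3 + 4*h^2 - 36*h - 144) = h - 6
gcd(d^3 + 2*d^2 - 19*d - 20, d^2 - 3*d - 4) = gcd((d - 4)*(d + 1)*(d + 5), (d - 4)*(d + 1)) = d^2 - 3*d - 4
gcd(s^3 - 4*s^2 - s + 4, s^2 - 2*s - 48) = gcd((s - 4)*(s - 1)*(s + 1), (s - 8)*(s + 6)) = 1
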